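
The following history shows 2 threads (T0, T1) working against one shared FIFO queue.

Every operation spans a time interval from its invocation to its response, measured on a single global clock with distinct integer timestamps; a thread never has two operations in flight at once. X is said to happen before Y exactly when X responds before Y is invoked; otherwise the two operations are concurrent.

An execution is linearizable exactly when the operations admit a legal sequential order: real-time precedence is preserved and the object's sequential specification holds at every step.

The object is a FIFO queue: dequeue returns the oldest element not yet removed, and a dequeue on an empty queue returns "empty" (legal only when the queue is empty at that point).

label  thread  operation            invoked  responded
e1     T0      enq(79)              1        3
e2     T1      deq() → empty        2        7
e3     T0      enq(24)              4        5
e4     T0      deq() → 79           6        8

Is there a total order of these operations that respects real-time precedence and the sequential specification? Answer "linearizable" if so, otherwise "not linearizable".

one valid linearization: e2, e1, e3, e4
after step 1 (e2 deq() → empty): queue <>
after step 2 (e1 enq(79)): queue <79>
after step 3 (e3 enq(24)): queue <79,24>
after step 4 (e4 deq() → 79): queue <24>

linearizable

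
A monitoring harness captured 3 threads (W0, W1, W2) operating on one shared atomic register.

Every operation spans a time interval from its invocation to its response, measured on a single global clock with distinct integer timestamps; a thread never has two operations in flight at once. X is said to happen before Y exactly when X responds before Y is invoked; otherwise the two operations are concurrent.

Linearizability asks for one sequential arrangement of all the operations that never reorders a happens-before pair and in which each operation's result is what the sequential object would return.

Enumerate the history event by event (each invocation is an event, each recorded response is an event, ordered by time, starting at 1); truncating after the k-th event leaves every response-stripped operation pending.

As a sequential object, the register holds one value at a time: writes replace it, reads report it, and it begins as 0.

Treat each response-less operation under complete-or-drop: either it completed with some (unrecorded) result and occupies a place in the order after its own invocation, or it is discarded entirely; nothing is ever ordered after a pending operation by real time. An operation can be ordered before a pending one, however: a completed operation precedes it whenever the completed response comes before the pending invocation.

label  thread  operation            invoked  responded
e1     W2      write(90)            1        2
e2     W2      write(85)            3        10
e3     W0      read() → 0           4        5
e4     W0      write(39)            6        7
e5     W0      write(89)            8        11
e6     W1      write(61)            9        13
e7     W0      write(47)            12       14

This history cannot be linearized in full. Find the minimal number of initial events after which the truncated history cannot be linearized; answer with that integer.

5

one valid order for events 1..4 is e1:
1. e1 write(90), leaving value 90
at event 5 (e3's time-5 response) nothing linearizes any more
no completion choice of the 1 pending operation (e2) rescues it — every subset was tried
sample order e1, e3 (pending dropped) stalls at step 2 — e3 read() → 0 has no legal effect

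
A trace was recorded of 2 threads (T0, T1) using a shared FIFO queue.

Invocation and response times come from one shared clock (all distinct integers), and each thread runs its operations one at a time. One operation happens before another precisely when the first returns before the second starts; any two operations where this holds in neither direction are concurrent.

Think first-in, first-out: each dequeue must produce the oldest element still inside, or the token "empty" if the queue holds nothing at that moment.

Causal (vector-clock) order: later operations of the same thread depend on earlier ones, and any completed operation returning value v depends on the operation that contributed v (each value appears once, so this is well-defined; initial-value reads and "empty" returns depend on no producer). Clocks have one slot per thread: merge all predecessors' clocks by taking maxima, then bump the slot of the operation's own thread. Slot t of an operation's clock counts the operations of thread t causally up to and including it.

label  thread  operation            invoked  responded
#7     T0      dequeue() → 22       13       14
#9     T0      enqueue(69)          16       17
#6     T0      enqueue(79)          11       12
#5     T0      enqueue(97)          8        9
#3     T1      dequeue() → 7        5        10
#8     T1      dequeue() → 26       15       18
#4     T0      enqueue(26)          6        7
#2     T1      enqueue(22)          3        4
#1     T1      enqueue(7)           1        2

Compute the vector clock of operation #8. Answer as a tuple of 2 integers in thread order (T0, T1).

invoked at 1, #1 has no predecessors; its own T1 bump gives (0, 1)
invoked at 6, #4 has no predecessors; its own T0 bump gives (1, 0)
from VC(#1)=(0, 1), #2 (invoked 3) maxes components and bumps T1 → (0, 2)
from VC(#4)=(1, 0), #5 (invoked 8) maxes components and bumps T0 → (2, 0)
from VC(#1)=(0, 1), VC(#2)=(0, 2), #3 (invoked 5) maxes components and bumps T1 → (0, 3)
from VC(#5)=(2, 0), #6 (invoked 11) maxes components and bumps T0 → (3, 0)
from VC(#3)=(0, 3), VC(#4)=(1, 0), #8 (invoked 15) maxes components and bumps T1 → (1, 4)
from VC(#2)=(0, 2), VC(#6)=(3, 0), #7 (invoked 13) maxes components and bumps T0 → (4, 2)
from VC(#7)=(4, 2), #9 (invoked 16) maxes components and bumps T0 → (5, 2)
target: VC(#8) = (1, 4)

(1, 4)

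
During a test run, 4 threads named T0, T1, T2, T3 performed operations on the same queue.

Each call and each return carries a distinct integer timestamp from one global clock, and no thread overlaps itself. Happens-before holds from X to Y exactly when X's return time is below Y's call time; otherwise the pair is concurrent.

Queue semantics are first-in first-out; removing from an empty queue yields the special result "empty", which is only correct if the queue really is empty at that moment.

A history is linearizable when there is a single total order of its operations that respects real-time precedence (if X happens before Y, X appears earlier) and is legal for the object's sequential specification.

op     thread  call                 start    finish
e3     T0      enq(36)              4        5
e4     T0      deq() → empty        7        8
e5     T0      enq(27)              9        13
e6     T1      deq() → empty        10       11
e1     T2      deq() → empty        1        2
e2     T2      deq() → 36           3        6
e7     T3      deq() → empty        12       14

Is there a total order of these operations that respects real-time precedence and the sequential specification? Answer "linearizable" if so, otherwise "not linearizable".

linearizable

one valid linearization: e1, e3, e2, e4, e6, e7, e5
after step 1 (e1 deq() → empty): queue <>
after step 2 (e3 enq(36)): queue <36>
after step 3 (e2 deq() → 36): queue <>
after step 4 (e4 deq() → empty): queue <>
after step 5 (e6 deq() → empty): queue <>
after step 6 (e7 deq() → empty): queue <>
after step 7 (e5 enq(27)): queue <27>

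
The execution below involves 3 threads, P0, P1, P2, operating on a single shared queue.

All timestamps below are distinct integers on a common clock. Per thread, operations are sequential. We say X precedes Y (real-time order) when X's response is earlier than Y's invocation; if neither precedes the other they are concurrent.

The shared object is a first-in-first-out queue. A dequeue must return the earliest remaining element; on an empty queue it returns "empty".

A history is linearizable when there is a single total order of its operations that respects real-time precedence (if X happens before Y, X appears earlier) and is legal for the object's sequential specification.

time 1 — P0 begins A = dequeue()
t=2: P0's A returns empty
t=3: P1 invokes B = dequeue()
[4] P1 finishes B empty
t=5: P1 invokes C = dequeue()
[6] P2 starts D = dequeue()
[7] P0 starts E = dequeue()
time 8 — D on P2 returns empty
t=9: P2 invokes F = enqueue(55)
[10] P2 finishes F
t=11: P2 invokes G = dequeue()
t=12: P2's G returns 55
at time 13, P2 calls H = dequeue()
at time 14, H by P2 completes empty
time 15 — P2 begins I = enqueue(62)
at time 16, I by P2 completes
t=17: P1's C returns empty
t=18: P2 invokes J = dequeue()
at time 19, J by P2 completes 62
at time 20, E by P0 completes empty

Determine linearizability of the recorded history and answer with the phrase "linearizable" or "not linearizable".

linearizable

one valid linearization: A, B, C, D, E, F, G, H, I, J
step 1: A dequeue() → empty — queue <>
step 2: B dequeue() → empty — queue <>
step 3: C dequeue() → empty — queue <>
step 4: D dequeue() → empty — queue <>
step 5: E dequeue() → empty — queue <>
step 6: F enqueue(55) — queue <55>
step 7: G dequeue() → 55 — queue <>
step 8: H dequeue() → empty — queue <>
step 9: I enqueue(62) — queue <62>
step 10: J dequeue() → 62 — queue <>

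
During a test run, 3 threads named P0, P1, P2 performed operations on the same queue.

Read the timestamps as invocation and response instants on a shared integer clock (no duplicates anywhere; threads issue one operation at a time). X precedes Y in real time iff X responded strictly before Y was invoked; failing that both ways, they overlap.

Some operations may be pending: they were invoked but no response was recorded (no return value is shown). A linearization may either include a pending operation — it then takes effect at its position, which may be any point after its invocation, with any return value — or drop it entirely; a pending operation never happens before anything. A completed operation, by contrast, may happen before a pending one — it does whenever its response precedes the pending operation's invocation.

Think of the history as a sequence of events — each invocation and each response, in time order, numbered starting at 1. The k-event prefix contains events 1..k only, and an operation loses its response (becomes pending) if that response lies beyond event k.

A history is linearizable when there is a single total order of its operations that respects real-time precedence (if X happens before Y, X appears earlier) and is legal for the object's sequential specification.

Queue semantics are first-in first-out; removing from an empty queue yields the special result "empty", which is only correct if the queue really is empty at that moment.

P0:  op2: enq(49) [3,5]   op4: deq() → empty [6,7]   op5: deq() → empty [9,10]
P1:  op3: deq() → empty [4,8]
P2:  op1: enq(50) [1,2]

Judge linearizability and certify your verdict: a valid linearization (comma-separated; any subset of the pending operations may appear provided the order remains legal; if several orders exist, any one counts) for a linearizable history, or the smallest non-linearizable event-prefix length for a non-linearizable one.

prefix check: 1..6 passes, 1..7 fails once op4's time-7 response joins
a single order respects real time; the 3 completed queue operations fail replay along it
completion choices over the 1 pending operation (op3) were checked; none helps
take op1, op2, op4 (pending dropped): step 3 already fails, because op4 deq() → empty cannot occur there

not linearizable — minimal violating prefix: 7 events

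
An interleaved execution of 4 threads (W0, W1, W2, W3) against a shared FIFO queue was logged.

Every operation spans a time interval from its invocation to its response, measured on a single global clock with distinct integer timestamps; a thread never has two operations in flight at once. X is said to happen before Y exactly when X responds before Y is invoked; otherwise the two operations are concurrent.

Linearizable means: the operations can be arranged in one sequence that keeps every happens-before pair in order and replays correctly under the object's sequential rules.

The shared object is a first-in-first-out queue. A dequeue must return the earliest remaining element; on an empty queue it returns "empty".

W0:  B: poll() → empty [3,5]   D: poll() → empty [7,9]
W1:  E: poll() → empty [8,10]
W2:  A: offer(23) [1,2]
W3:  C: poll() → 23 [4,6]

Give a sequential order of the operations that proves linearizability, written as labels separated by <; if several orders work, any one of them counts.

A < C < B < D < E

step 1: A offer(23) — queue <23>
step 2: C poll() → 23 — queue <>
step 3: B poll() → empty — queue <>
step 4: D poll() → empty — queue <>
step 5: E poll() → empty — queue <>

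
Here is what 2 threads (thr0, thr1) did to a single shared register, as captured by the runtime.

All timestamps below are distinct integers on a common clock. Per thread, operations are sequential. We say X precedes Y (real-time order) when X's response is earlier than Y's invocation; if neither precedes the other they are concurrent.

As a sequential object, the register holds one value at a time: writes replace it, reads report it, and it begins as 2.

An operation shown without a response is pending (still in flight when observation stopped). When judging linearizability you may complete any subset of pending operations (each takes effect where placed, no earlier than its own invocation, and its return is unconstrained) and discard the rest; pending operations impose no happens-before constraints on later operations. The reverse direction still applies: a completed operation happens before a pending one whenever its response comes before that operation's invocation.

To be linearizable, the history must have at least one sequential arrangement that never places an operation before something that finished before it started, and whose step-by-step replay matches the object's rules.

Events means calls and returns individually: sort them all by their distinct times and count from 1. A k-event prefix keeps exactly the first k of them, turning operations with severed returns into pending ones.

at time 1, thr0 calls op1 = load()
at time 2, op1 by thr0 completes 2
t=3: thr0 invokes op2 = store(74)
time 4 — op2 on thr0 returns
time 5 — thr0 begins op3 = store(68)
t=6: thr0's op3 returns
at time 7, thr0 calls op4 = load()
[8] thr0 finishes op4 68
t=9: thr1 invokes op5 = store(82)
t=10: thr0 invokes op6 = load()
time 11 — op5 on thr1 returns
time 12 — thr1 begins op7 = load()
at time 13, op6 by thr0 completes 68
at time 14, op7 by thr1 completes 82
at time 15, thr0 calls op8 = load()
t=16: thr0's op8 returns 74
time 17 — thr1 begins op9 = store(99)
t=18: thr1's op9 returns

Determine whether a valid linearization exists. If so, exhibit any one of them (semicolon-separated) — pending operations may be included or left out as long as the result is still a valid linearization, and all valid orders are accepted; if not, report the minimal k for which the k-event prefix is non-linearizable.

not linearizable — minimal violating prefix: 16 events

the violation lands at event 16, op8's response at time 16: events 1..15 linearize, events 1..16 do not
all 3 real-time-respecting orders fail — 8 completed register operations, no legal replay
take op1, op2, op3, op4, op5, op6, op7, op8: step 6 already fails, because op6 load() → 68 cannot occur there
take op1, op2, op3, op4, op5, op7, op6, op8: step 7 already fails, because op6 load() → 68 cannot occur there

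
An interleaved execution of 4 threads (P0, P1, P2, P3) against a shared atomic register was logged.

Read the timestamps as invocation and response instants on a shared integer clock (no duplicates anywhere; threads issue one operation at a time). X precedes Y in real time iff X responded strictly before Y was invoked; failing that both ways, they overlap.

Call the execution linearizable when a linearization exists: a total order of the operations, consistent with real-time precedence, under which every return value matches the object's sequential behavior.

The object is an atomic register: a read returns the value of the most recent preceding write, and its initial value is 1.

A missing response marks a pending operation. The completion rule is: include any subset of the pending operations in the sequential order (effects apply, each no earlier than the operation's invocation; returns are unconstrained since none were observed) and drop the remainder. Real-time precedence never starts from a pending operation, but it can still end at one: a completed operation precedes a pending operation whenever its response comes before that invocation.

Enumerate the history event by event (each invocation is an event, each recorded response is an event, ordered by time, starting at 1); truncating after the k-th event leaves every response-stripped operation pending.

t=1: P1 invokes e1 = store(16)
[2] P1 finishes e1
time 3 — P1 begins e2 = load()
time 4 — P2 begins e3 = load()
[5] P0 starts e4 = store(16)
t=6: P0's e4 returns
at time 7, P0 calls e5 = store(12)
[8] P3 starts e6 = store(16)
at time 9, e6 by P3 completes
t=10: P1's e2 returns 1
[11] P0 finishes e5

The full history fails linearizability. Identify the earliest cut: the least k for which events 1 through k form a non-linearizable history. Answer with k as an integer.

10

events 1..9 are linearizable, e.g. via e1, e2, e3, e4, e5, e6:
after step 1 (e1 store(16)): value 16
after step 2 (e2 load() (pending, included)): value 16
after step 3 (e3 load() (pending, included)): value 16
after step 4 (e4 store(16)): value 16
after step 5 (e5 store(12) (pending, included)): value 12
after step 6 (e6 store(16)): value 16
event 10 — e2's response, time 10 — after it, nothing linearizes
including or dropping the 2 pending operations (e3, e5) in any combination fails
sample order e1, e2, e4, e6 (pending dropped) stalls at step 2 — e2 load() → 1 has no legal effect
sample order e1, e4, e2, e6 (pending dropped) stalls at step 3 — e2 load() → 1 has no legal effect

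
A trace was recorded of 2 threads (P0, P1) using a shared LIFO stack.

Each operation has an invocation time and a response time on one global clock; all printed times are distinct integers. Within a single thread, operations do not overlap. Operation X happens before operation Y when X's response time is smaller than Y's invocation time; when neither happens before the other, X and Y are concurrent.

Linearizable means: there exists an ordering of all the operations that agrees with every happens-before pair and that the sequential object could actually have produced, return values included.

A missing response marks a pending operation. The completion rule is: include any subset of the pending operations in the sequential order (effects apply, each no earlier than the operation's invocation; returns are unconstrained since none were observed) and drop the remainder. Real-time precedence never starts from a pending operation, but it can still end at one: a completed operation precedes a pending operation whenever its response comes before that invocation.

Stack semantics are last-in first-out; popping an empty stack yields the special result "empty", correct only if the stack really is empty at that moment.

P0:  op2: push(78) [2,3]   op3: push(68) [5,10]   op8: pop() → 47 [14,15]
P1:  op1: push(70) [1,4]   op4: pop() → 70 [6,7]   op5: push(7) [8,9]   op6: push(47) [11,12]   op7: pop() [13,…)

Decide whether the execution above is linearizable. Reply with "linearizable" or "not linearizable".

witness order: op2, op1, op4, op3, op5, op6, op8
step 1: op2 push(78) — stack <78>
step 2: op1 push(70) — stack <78,70>
step 3: op4 pop() → 70 — stack <78>
step 4: op3 push(68) — stack <78,68>
step 5: op5 push(7) — stack <78,68,7>
step 6: op6 push(47) — stack <78,68,7,47>
step 7: op8 pop() → 47 — stack <78,68,7>

linearizable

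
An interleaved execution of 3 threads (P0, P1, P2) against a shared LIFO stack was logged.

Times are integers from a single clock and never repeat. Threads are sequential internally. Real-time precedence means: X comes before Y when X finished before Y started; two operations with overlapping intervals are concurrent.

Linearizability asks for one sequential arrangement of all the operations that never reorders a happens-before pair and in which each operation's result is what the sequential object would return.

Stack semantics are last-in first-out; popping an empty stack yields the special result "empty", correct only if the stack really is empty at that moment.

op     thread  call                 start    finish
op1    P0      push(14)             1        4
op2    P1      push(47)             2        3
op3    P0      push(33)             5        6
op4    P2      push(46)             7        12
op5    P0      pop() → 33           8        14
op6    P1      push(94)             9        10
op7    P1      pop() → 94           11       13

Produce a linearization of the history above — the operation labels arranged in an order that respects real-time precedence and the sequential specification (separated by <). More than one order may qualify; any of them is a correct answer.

1. op1 push(14), leaving stack <14>
2. op2 push(47), leaving stack <14,47>
3. op3 push(33), leaving stack <14,47,33>
4. op5 pop() → 33, leaving stack <14,47>
5. op4 push(46), leaving stack <14,47,46>
6. op6 push(94), leaving stack <14,47,46,94>
7. op7 pop() → 94, leaving stack <14,47,46>

op1 < op2 < op3 < op5 < op4 < op6 < op7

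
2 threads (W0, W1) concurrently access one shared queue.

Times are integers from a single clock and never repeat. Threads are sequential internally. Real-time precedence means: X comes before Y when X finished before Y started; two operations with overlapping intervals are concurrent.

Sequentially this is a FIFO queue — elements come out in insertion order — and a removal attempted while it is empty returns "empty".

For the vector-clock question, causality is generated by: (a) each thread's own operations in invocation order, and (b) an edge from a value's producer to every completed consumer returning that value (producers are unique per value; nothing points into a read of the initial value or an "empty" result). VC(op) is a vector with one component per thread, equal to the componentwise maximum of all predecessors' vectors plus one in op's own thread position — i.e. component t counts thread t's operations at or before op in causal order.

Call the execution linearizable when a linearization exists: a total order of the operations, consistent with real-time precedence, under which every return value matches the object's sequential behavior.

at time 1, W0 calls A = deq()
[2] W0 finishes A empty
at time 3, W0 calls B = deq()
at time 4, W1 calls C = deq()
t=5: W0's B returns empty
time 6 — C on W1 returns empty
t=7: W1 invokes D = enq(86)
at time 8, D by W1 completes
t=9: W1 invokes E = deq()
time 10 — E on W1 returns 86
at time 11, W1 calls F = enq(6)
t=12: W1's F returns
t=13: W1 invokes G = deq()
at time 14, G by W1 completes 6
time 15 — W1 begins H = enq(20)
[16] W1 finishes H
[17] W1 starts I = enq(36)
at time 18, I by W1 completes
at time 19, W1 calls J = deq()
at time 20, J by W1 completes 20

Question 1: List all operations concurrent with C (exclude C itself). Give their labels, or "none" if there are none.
Answer: B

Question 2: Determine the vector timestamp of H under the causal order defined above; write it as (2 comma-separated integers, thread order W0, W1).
Answer: (0, 6)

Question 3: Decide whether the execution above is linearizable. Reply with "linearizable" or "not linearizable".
one valid linearization: A, B, C, D, E, F, G, H, I, J
step 1: A deq() → empty — queue <>
step 2: B deq() → empty — queue <>
step 3: C deq() → empty — queue <>
step 4: D enq(86) — queue <86>
step 5: E deq() → 86 — queue <>
step 6: F enq(6) — queue <6>
step 7: G deq() → 6 — queue <>
step 8: H enq(20) — queue <20>
step 9: I enq(36) — queue <20,36>
step 10: J deq() → 20 — queue <36>

linearizable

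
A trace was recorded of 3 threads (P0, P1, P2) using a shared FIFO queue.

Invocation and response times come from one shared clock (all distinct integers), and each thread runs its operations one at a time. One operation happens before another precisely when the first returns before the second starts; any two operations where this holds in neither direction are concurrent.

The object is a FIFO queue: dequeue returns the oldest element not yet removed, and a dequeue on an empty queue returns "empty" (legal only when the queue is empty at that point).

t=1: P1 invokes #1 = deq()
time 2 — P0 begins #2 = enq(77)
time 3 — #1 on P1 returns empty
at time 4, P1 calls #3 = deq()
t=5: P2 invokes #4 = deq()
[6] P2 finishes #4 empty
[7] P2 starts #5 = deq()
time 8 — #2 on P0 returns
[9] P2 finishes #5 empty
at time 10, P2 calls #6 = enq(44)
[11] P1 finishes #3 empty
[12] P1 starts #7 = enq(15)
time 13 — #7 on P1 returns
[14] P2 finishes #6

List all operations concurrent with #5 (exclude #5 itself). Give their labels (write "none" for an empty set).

#5 spans [7,9]; an op avoiding the whole window 7..9 is ordered, any other is concurrent
#1 [1,3]: before
#2 [2,8]: concurrent
#3 [4,11]: concurrent
#4 [5,6]: before
#6 [10,14]: after
#7 [12,13]: after

#2, #3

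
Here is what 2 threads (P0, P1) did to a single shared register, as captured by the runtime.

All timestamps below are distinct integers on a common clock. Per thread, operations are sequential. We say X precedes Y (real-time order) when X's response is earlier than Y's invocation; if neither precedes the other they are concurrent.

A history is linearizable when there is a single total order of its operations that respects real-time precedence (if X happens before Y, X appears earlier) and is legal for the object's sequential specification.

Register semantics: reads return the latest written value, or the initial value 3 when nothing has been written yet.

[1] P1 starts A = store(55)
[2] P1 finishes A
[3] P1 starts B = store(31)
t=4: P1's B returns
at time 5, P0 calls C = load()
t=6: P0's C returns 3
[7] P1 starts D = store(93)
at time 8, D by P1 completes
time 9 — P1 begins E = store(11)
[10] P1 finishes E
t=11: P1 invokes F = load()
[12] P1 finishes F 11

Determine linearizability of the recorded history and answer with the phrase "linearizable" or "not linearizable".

not linearizable

through event 5 a valid linearization exists; event 6 (C responding at time 6) ends that
the sole real-time-consistent order of 3 completed operations fails the register replay
take A, B, C: step 3 already fails, because C load() → 3 cannot occur there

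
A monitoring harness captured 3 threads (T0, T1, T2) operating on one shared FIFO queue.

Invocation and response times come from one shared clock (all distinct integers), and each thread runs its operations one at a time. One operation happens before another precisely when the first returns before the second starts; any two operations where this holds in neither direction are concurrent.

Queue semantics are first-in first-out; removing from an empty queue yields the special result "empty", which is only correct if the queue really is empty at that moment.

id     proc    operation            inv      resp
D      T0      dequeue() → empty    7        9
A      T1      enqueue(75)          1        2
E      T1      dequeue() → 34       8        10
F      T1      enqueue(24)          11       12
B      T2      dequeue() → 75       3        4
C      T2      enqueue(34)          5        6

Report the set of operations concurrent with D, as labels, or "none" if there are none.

E

overlap test against D [7,9]: concurrent iff the interval meets 7..9
A [1,2]: before
B [3,4]: before
C [5,6]: before
E [8,10]: concurrent
F [11,12]: after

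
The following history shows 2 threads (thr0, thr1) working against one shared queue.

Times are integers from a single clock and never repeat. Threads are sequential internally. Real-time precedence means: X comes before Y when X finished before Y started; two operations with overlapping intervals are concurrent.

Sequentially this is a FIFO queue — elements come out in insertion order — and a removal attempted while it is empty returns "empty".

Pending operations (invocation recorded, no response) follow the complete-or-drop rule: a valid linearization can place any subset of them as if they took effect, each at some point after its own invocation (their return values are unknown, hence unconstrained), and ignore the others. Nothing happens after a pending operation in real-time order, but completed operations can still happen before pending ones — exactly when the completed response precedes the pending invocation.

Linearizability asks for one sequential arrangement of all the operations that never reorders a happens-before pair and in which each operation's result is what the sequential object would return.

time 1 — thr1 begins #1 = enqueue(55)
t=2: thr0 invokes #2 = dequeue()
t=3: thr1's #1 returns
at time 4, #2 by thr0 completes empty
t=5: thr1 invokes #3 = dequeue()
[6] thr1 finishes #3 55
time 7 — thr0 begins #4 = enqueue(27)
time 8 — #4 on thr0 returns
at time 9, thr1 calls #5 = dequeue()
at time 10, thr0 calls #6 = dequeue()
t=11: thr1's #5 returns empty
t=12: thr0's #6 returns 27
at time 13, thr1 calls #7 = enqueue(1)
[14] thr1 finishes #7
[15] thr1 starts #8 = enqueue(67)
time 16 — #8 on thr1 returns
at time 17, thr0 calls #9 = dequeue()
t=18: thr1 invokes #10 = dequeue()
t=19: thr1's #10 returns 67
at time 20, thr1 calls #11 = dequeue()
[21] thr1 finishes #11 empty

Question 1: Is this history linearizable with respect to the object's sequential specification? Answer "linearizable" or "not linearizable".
witness order: #2, #1, #3, #4, #6, #5, #7, #8, #9, #10, #11
1. #2 dequeue() → empty, leaving queue <>
2. #1 enqueue(55), leaving queue <55>
3. #3 dequeue() → 55, leaving queue <>
4. #4 enqueue(27), leaving queue <27>
5. #6 dequeue() → 27, leaving queue <>
6. #5 dequeue() → empty, leaving queue <>
7. #7 enqueue(1), leaving queue <1>
8. #8 enqueue(67), leaving queue <1,67>
9. #9 dequeue() (pending, included), leaving queue <67>
10. #10 dequeue() → 67, leaving queue <>
11. #11 dequeue() → empty, leaving queue <>

linearizable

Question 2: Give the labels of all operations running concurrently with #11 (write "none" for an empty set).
#11 spans [20,21]; an op avoiding the whole window 20..21 is ordered, any other is concurrent
#1 [1,3]: before
#2 [2,4]: before
#3 [5,6]: before
#4 [7,8]: before
#5 [9,11]: before
#6 [10,12]: before
#7 [13,14]: before
#8 [15,16]: before
#9 [17,…): concurrent
#10 [18,19]: before

#9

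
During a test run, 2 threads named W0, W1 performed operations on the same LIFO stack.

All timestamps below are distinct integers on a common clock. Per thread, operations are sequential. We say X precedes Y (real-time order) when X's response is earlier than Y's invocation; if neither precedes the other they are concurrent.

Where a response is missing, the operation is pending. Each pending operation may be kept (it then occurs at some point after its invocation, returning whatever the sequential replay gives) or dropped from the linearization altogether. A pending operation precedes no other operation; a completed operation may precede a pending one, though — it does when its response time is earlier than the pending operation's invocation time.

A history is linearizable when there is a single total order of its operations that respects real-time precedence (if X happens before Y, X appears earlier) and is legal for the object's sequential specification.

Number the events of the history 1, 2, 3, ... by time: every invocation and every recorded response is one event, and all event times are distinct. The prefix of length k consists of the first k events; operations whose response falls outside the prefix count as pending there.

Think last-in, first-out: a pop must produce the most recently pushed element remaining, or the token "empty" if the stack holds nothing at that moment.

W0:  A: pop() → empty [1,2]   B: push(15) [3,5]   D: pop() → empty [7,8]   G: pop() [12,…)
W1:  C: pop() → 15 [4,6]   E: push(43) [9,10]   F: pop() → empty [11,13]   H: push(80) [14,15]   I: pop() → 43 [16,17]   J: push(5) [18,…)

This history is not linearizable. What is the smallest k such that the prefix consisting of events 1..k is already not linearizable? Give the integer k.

17

one valid order for events 1..16 is A, B, C, D, E, G, F, H:
after step 1 (A pop() → empty): stack <>
after step 2 (B push(15)): stack <15>
after step 3 (C pop() → 15): stack <>
after step 4 (D pop() → empty): stack <>
after step 5 (E push(43)): stack <43>
after step 6 (G pop() (pending, included)): stack <>
after step 7 (F pop() → empty): stack <>
after step 8 (H push(80)): stack <80>
event 17 — I's response, time 17 — after it, nothing linearizes
completion choices over the 1 pending operation (G) were checked; none helps
sample order A, B, C, D, E, F, H, I (pending dropped) stalls at step 6 — F pop() → empty has no legal effect
sample order A, C, B, D, E, F, H, I (pending dropped) stalls at step 2 — C pop() → 15 has no legal effect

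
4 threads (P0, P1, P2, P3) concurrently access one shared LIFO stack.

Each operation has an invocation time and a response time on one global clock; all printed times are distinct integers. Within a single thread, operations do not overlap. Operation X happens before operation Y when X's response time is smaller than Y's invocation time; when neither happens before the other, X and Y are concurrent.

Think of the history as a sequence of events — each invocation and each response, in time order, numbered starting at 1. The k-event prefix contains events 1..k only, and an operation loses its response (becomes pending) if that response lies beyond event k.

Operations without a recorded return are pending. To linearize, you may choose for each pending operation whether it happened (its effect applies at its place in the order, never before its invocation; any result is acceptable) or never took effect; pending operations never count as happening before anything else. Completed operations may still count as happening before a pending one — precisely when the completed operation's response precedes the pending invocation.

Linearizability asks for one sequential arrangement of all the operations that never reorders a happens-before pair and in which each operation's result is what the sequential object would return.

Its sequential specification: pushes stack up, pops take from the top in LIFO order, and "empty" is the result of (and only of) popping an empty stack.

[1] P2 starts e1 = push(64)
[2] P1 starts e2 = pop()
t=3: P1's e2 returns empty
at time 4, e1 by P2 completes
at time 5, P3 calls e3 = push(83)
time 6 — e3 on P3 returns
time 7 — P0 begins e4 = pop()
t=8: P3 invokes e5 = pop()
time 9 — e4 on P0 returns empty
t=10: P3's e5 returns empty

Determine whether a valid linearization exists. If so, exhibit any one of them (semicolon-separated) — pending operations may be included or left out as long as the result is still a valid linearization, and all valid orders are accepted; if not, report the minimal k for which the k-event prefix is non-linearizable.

already the first 9 events (up to e4's response at time 9) admit no linearization; the first 8 still do
no legal order exists: 2 real-time-consistent candidates over 4 completed LIFO stack operations, all rejected
no completion choice of the 1 pending operation (e5) rescues it — every subset was tried
sample order e1, e2, e3, e4 (pending dropped) stalls at step 2 — e2 pop() → empty has no legal effect
sample order e2, e1, e3, e4 (pending dropped) stalls at step 4 — e4 pop() → empty has no legal effect

not linearizable — minimal violating prefix: 9 events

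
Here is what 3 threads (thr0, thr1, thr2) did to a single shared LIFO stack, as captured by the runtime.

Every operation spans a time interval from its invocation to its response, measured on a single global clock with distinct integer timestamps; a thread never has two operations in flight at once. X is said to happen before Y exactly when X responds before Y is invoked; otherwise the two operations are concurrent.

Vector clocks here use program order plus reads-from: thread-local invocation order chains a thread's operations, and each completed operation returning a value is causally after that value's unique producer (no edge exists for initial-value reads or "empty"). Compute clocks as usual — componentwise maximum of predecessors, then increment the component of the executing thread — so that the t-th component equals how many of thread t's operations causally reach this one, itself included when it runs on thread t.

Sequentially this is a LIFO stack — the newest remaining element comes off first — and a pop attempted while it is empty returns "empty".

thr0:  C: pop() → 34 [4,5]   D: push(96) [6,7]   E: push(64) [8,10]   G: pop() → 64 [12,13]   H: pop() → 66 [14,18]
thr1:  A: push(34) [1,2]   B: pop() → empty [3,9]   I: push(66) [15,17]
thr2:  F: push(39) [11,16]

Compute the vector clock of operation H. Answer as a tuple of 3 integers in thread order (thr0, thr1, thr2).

(5, 3, 0)

VC(F, invoked at 11): no causal predecessors; +1 on thr2 → (0, 0, 1)
VC(A, invoked at 1): no causal predecessors; +1 on thr1 → (0, 1, 0)
from VC(A)=(0, 1, 0), B (invoked 3) maxes components and bumps thr1 → (0, 2, 0)
from VC(A)=(0, 1, 0), C (invoked 4) maxes components and bumps thr0 → (1, 1, 0)
from VC(B)=(0, 2, 0), I (invoked 15) maxes components and bumps thr1 → (0, 3, 0)
from VC(C)=(1, 1, 0), D (invoked 6) maxes components and bumps thr0 → (2, 1, 0)
from VC(D)=(2, 1, 0), E (invoked 8) maxes components and bumps thr0 → (3, 1, 0)
from VC(E)=(3, 1, 0), G (invoked 12) maxes components and bumps thr0 → (4, 1, 0)
from VC(G)=(4, 1, 0), VC(I)=(0, 3, 0), H (invoked 14) maxes components and bumps thr0 → (5, 3, 0)
target: VC(H) = (5, 3, 0)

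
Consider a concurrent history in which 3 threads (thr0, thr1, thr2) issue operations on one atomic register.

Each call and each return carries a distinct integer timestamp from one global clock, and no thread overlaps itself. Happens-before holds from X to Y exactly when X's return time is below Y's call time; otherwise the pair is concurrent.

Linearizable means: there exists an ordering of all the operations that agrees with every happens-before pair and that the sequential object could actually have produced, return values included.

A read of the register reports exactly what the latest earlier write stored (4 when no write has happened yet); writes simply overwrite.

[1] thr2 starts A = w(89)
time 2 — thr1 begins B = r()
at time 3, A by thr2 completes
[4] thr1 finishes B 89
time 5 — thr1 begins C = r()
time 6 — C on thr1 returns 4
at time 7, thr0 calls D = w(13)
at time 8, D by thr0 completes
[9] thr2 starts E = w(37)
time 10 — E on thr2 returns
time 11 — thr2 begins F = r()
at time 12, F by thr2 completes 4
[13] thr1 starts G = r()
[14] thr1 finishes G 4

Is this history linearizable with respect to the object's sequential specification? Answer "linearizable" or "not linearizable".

not linearizable

events 1..5 are fine; event 6 — the response of C at time 6 — makes the prefix non-linearizable
3 completed operations, 2 real-time-consistent orders — every atomic register replay fails
sample order A, B, C stalls at step 3 — C r() → 4 has no legal effect
sample order B, A, C stalls at step 1 — B r() → 89 has no legal effect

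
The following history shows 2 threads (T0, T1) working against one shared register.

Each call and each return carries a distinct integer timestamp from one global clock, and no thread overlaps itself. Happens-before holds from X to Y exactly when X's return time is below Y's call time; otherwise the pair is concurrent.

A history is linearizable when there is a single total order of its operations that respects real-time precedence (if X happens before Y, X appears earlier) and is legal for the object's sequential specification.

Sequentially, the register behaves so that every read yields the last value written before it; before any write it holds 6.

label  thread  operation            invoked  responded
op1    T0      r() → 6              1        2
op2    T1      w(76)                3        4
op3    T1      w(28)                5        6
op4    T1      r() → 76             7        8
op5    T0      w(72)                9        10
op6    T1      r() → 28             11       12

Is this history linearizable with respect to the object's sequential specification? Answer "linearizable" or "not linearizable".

not linearizable

cut after 7 events: linearizable; cut after 8 events (op4 responds, time 8): not linearizable
the completed operations (4 total) allow one real-time order; the register replay rejects it
e.g. op1, op2, op3, op4: illegal at step 4, since op4 r() → 76 cannot apply there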